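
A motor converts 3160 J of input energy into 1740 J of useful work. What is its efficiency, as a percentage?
η = W_out/W_in = 1740/3160 = 55.06%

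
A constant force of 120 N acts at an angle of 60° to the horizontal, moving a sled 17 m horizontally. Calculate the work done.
W = F·d·cosθ = (120)(17)cos(60°) = 1020 J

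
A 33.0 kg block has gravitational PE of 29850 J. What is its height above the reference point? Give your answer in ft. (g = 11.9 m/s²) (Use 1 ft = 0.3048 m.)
h = PE/(mg) = 29850.0/(33.0·11.9) = 76.0122 m = 249.4 ft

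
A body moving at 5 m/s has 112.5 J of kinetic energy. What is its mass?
m = 2·KE/v² = 2·112.5/(5)² = 9.0 kg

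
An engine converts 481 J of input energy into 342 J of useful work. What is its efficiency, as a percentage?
η = W_out/W_in = 342/481 = 71.1%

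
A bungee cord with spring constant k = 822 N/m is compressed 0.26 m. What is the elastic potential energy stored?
PE = ½kx² = ½(822)(0.26)² = 27.78 J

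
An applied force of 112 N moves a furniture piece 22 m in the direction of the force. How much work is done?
W = F·d = (112)(22) = 2464 J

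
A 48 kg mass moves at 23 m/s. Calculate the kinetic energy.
KE = ½mv² = ½(48)(23)² = 12696.0 J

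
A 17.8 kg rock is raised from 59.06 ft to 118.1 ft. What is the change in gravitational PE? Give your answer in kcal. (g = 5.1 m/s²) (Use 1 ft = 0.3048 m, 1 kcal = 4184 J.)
Convert to SI: m = 17.8 kg, Δh = 17.9954 m
ΔPE = mgΔh = (17.8)(5.1)(17.9954) = 1633.62 J = 0.3904 kcal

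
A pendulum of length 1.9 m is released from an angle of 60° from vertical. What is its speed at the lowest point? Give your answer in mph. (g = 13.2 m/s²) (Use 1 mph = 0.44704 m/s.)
h = L(1 − cosθ) = 1.9(1 − cos60°) = 0.95 m
v = √(2gh) = √(2·13.2·0.95) = 5.00799 m/s = 11.2 mph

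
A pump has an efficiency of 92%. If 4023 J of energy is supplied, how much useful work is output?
W_out = η·W_in = 0.92·4023 = 3701.16 J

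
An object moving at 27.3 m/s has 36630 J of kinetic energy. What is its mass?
m = 2·KE/v² = 2·36630/(27.3)² = 98.3 kg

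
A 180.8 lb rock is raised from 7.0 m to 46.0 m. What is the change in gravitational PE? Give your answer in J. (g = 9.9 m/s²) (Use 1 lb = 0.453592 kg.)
Convert to SI: m = 82.0094 kg, Δh = 39.0 m
ΔPE = mgΔh = (82.0094)(9.9)(39.0) = 31660 J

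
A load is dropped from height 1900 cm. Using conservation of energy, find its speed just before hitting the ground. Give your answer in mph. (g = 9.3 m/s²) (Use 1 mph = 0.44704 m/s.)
Convert to SI: h = 19.0 m
mgh = ½mv² ⇒ v = √(2gh) = √(2·9.3·19.0) = 18.7989 m/s = 42.05 mph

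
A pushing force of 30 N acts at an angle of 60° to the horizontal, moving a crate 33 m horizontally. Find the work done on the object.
W = F·d·cosθ = (30)(33)cos(60°) = 495.0 J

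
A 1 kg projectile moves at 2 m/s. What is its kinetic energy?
KE = ½mv² = ½(1)(2)² = 2.0 J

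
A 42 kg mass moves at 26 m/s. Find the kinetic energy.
KE = ½mv² = ½(42)(26)² = 14196.0 J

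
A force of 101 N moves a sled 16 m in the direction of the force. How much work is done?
W = F·d = (101)(16) = 1616 J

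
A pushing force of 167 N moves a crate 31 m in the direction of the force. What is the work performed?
W = F·d = (167)(31) = 5177 J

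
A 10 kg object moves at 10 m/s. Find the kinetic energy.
KE = ½mv² = ½(10)(10)² = 500.0 J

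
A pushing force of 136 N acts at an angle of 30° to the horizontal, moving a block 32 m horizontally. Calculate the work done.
W = F·d·cosθ = (136)(32)cos(30°) = 3769 J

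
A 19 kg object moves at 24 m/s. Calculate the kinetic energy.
KE = ½mv² = ½(19)(24)² = 5472.0 J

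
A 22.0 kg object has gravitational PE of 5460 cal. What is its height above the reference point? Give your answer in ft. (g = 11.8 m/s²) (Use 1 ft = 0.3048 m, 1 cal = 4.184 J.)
Convert to SI: m = 22.0 kg, PE = 22844.6 J
h = PE/(mg) = 22844.6/(22.0·11.8) = 87.9994 m = 288.7 ft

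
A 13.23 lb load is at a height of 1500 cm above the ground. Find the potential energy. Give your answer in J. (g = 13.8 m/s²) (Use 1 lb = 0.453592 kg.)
Convert to SI: m = 6.00102 kg, h = 15.0 m
PE = mgh = (6.00102)(13.8)(15.0) = 1242 J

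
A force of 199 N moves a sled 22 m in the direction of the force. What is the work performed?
W = F·d = (199)(22) = 4378 J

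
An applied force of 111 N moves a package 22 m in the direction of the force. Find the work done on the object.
W = F·d = (111)(22) = 2442 J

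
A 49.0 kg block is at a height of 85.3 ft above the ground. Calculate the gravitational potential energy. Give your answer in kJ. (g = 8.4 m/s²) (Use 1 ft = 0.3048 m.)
Convert to SI: m = 49.0 kg, h = 25.9994 m
PE = mgh = (49.0)(8.4)(25.9994) = 10701.4 J = 10.7 kJ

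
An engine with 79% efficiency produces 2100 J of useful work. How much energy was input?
W_in = W_out/η = 2100/0.79 = 2658 J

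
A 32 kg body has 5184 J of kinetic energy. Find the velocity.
v = √(2·KE/m) = √(2·5184/32) = 18.0 m/s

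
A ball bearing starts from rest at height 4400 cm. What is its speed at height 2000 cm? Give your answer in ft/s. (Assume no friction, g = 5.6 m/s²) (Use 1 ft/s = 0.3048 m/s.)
Convert to SI: h₁−h₂ = 24.0 m
mgh₁ = mgh₂ + ½mv² ⇒ v = √(2g(h₁−h₂)) = √(2·5.6·24.0) = 16.3951 m/s = 53.79 ft/s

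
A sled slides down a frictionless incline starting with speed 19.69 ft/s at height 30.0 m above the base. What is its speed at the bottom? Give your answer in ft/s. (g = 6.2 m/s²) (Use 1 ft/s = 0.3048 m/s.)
Convert to SI: v₀ = 6.00151 m/s, h = 30.0 m
½mv₀² + mgh = ½mv² ⇒ v = √(v₀² + 2gh) = √(6.00151² + 2·6.2·30.0) = 20.1995 m/s = 66.27 ft/s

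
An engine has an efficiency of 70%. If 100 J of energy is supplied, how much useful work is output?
W_out = η·W_in = 0.7·100 = 70.0 J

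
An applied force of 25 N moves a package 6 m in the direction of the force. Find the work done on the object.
W = F·d = (25)(6) = 150.0 J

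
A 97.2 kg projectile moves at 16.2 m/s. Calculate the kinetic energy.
KE = ½mv² = ½(97.2)(16.2)² = 12750 J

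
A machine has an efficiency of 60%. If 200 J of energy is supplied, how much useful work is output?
W_out = η·W_in = 0.6·200 = 120.0 J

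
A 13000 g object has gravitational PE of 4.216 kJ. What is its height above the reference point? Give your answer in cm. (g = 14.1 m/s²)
Convert to SI: m = 13.0 kg, PE = 4216.0 J
h = PE/(mg) = 4216.0/(13.0·14.1) = 23.0005 m = 2300 cm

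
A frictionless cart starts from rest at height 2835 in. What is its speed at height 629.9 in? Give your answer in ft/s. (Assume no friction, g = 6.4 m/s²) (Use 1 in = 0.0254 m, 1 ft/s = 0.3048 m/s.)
Convert to SI: h₁−h₂ = 56.0095 m
mgh₁ = mgh₂ + ½mv² ⇒ v = √(2g(h₁−h₂)) = √(2·6.4·56.0095) = 26.7754 m/s = 87.85 ft/s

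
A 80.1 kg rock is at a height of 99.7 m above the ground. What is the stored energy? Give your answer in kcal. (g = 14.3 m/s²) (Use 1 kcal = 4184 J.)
PE = mgh = (80.1)(14.3)(99.7) = 114199 J = 27.29 kcal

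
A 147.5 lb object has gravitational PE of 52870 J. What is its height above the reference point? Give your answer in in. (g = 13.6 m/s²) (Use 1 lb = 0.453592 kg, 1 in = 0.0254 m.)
Convert to SI: m = 66.9048 kg, PE = 52870.0 J
h = PE/(mg) = 52870.0/(66.9048·13.6) = 58.1049 m = 2288 in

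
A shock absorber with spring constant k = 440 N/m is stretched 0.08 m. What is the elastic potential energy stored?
PE = ½kx² = ½(440)(0.08)² = 1.408 J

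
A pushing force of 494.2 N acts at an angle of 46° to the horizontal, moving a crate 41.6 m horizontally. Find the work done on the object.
W = F·d·cosθ = (494.2)(41.6)cos(46°) = 14280 J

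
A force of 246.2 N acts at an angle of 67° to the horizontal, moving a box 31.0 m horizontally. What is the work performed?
W = F·d·cosθ = (246.2)(31.0)cos(67°) = 2982 J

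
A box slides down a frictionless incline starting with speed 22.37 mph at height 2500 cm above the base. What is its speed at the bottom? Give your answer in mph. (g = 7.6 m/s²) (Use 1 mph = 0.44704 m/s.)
Convert to SI: v₀ = 10.0003 m/s, h = 25.0 m
½mv₀² + mgh = ½mv² ⇒ v = √(v₀² + 2gh) = √(10.0003² + 2·7.6·25.0) = 21.909 m/s = 49.01 mph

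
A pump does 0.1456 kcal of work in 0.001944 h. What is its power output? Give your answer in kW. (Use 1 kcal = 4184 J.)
Convert to SI: W = 609.19 J, t = 6.9984 s
P = W/t = 609.19/6.9984 = 87.0471 W = 0.08705 kW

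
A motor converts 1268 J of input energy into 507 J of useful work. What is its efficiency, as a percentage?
η = W_out/W_in = 507/1268 = 39.98%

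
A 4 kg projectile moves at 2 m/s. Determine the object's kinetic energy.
KE = ½mv² = ½(4)(2)² = 8.0 J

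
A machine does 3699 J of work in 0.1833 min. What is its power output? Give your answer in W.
Convert to SI: W = 3699.0 J, t = 10.998 s
P = W/t = 3699.0/10.998 = 336.3 W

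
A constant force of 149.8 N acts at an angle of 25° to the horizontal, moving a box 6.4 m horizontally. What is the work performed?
W = F·d·cosθ = (149.8)(6.4)cos(25°) = 868.9 J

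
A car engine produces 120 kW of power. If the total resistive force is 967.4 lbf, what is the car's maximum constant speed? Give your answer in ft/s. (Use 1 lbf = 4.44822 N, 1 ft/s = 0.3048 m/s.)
Convert to SI: F = 4303.21 N
P = Fv ⇒ v = P/F = 120000 W/4303.21 N = 27.8862 m/s = 91.49 ft/s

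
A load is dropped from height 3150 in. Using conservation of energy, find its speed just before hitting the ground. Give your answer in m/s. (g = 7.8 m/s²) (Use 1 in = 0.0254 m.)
Convert to SI: h = 80.01 m
mgh = ½mv² ⇒ v = √(2gh) = √(2·7.8·80.01) = 35.33 m/s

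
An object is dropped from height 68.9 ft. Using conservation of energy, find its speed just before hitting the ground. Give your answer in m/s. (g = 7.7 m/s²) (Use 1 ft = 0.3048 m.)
Convert to SI: h = 21.0007 m
mgh = ½mv² ⇒ v = √(2gh) = √(2·7.7·21.0007) = 17.98 m/s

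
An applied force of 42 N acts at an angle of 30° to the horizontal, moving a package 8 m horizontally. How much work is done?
W = F·d·cosθ = (42)(8)cos(30°) = 291.0 J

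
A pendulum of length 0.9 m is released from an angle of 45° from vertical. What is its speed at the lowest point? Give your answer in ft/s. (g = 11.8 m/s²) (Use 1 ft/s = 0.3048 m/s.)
h = L(1 − cosθ) = 0.9(1 − cos45°) = 0.263604 m
v = √(2gh) = √(2·11.8·0.263604) = 2.4942 m/s = 8.183 ft/s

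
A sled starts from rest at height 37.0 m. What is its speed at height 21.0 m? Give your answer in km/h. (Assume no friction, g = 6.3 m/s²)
mgh₁ = mgh₂ + ½mv² ⇒ v = √(2g(h₁−h₂)) = √(2·6.3·16.0) = 14.1986 m/s = 51.11 km/h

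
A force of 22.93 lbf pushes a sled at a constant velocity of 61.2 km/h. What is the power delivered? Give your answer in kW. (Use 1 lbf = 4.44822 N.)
Convert to SI: F = 101.998 N, v = 17.0 m/s
P = Fv = (101.998)(17.0) = 1733.96 W = 1.734 kW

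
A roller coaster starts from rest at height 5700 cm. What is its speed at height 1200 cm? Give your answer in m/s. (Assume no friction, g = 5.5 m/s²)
Convert to SI: h₁−h₂ = 45.0 m
mgh₁ = mgh₂ + ½mv² ⇒ v = √(2g(h₁−h₂)) = √(2·5.5·45.0) = 22.25 m/s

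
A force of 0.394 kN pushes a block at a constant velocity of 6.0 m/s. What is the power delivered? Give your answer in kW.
Convert to SI: F = 394.0 N, v = 6.0 m/s
P = Fv = (394.0)(6.0) = 2364.0 W = 2.364 kW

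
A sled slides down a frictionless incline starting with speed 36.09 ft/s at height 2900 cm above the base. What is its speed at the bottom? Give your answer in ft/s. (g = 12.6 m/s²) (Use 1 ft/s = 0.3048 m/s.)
Convert to SI: v₀ = 11.0002 m/s, h = 29.0 m
½mv₀² + mgh = ½mv² ⇒ v = √(v₀² + 2gh) = √(11.0002² + 2·12.6·29.0) = 29.1857 m/s = 95.75 ft/s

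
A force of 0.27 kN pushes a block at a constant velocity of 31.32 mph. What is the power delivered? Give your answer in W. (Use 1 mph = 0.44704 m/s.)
Convert to SI: F = 270.0 N, v = 14.0013 m/s
P = Fv = (270.0)(14.0013) = 3780 W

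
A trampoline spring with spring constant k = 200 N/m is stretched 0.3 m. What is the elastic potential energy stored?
PE = ½kx² = ½(200)(0.3)² = 9.0 J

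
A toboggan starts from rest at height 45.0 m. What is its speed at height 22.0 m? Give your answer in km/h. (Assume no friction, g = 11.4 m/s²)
mgh₁ = mgh₂ + ½mv² ⇒ v = √(2g(h₁−h₂)) = √(2·11.4·23.0) = 22.8998 m/s = 82.44 km/h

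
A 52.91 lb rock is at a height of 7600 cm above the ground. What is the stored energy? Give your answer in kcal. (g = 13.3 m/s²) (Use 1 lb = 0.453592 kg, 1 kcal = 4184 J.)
Convert to SI: m = 23.9996 kg, h = 76.0 m
PE = mgh = (23.9996)(13.3)(76.0) = 24258.7 J = 5.798 kcal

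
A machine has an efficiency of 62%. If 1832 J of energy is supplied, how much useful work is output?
W_out = η·W_in = 0.62·1832 = 1135.84 J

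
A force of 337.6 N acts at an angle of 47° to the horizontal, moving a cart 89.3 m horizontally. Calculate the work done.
W = F·d·cosθ = (337.6)(89.3)cos(47°) = 20560 J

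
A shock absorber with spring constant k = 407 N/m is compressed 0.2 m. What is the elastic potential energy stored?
PE = ½kx² = ½(407)(0.2)² = 8.14 J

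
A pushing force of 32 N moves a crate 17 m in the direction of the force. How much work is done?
W = F·d = (32)(17) = 544.0 J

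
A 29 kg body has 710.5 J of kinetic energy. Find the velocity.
v = √(2·KE/m) = √(2·710.5/29) = 7.0 m/s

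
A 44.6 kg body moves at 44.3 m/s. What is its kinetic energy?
KE = ½mv² = ½(44.6)(44.3)² = 43760 J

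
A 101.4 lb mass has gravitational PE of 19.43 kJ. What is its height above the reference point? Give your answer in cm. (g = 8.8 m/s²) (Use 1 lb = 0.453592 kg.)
Convert to SI: m = 45.9942 kg, PE = 19430.0 J
h = PE/(mg) = 19430.0/(45.9942·8.8) = 48.005 m = 4801 cm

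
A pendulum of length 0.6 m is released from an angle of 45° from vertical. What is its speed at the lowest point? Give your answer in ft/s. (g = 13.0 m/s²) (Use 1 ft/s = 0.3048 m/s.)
h = L(1 − cosθ) = 0.6(1 − cos45°) = 0.175736 m
v = √(2gh) = √(2·13.0·0.175736) = 2.13755 m/s = 7.013 ft/s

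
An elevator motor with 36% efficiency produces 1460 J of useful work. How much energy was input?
W_in = W_out/η = 1460/0.36 = 4056 J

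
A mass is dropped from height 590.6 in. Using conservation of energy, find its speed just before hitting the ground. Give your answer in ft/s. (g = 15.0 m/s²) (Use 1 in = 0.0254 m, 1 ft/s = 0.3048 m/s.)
Convert to SI: h = 15.0012 m
mgh = ½mv² ⇒ v = √(2gh) = √(2·15.0·15.0012) = 21.2141 m/s = 69.6 ft/s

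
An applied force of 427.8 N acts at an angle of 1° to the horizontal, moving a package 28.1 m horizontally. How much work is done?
W = F·d·cosθ = (427.8)(28.1)cos(1°) = 12020 J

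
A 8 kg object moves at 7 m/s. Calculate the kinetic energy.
KE = ½mv² = ½(8)(7)² = 196.0 J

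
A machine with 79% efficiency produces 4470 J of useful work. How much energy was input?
W_in = W_out/η = 4470/0.79 = 5658 J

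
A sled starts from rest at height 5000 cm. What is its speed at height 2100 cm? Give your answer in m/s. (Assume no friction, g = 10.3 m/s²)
Convert to SI: h₁−h₂ = 29.0 m
mgh₁ = mgh₂ + ½mv² ⇒ v = √(2g(h₁−h₂)) = √(2·10.3·29.0) = 24.44 m/s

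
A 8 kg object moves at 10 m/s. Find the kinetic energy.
KE = ½mv² = ½(8)(10)² = 400.0 J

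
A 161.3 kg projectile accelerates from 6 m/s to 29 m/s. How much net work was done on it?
W = ΔKE = ½m(v₂² − v₁²) = ½(161.3)(29² − 6²) = 64923.25 J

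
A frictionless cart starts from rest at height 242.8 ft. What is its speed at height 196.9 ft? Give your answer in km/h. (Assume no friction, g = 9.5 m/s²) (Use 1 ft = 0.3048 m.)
Convert to SI: h₁−h₂ = 13.9903 m
mgh₁ = mgh₂ + ½mv² ⇒ v = √(2g(h₁−h₂)) = √(2·9.5·13.9903) = 16.3039 m/s = 58.69 km/h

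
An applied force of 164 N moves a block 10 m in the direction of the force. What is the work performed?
W = F·d = (164)(10) = 1640 J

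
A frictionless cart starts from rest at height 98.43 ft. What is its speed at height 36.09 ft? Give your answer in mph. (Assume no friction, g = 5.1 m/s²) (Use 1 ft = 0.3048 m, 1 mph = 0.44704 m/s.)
Convert to SI: h₁−h₂ = 19.0012 m
mgh₁ = mgh₂ + ½mv² ⇒ v = √(2g(h₁−h₂)) = √(2·5.1·19.0012) = 13.9217 m/s = 31.14 mph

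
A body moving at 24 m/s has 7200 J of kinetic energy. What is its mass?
m = 2·KE/v² = 2·7200/(24)² = 25.0 kg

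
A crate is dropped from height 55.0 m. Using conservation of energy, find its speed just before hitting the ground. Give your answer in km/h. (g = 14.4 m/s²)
mgh = ½mv² ⇒ v = √(2gh) = √(2·14.4·55.0) = 39.7995 m/s = 143.3 km/h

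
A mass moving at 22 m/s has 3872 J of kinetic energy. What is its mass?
m = 2·KE/v² = 2·3872/(22)² = 16.0 kg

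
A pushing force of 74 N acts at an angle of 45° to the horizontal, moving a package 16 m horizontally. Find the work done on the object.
W = F·d·cosθ = (74)(16)cos(45°) = 837.2 J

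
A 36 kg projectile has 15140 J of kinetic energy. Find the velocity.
v = √(2·KE/m) = √(2·15140/36) = 29.0 m/s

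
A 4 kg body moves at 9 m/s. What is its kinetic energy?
KE = ½mv² = ½(4)(9)² = 162.0 J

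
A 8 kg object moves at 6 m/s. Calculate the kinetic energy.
KE = ½mv² = ½(8)(6)² = 144.0 J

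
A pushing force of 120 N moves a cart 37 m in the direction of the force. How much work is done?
W = F·d = (120)(37) = 4440 J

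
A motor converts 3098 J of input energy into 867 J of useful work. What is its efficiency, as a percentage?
η = W_out/W_in = 867/3098 = 27.99%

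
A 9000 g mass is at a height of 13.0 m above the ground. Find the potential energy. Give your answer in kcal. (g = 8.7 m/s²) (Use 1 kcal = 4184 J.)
Convert to SI: m = 9.0 kg, h = 13.0 m
PE = mgh = (9.0)(8.7)(13.0) = 1017.9 J = 0.2433 kcal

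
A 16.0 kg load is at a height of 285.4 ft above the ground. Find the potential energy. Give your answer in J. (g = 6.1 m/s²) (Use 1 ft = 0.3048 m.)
Convert to SI: m = 16.0 kg, h = 86.9899 m
PE = mgh = (16.0)(6.1)(86.9899) = 8490 J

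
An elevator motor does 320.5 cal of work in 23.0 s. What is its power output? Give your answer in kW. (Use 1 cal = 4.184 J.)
Convert to SI: W = 1340.97 J, t = 23.0 s
P = W/t = 1340.97/23.0 = 58.3031 W = 0.0583 kW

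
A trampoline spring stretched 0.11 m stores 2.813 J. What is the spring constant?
k = 2·PE/x² = 2·2.813/(0.11)² = 465.0 N/m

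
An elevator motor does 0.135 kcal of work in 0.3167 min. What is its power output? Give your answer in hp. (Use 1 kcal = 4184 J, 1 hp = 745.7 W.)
Convert to SI: W = 564.84 J, t = 19.002 s
P = W/t = 564.84/19.002 = 29.7253 W = 0.03986 hp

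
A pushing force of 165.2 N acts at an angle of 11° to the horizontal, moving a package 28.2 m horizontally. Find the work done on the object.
W = F·d·cosθ = (165.2)(28.2)cos(11°) = 4573 J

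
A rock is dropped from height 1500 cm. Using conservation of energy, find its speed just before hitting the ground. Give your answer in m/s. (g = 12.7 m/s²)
Convert to SI: h = 15.0 m
mgh = ½mv² ⇒ v = √(2gh) = √(2·12.7·15.0) = 19.52 m/s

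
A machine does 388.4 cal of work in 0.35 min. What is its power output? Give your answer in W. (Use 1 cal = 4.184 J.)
Convert to SI: W = 1625.07 J, t = 21.0 s
P = W/t = 1625.07/21.0 = 77.38 W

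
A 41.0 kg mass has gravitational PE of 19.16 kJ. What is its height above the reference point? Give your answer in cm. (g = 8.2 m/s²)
Convert to SI: m = 41.0 kg, PE = 19160.0 J
h = PE/(mg) = 19160.0/(41.0·8.2) = 56.9899 m = 5699 cm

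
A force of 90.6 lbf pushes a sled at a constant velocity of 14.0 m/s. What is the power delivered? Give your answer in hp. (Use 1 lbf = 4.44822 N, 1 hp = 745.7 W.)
Convert to SI: F = 403.009 N, v = 14.0 m/s
P = Fv = (403.009)(14.0) = 5642.12 W = 7.566 hp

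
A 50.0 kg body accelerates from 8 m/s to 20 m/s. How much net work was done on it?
W = ΔKE = ½m(v₂² − v₁²) = ½(50.0)(20² − 8²) = 8400.0 J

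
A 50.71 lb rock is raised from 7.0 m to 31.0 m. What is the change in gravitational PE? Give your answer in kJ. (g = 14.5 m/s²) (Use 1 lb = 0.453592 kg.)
Convert to SI: m = 23.0017 kg, Δh = 24.0 m
ΔPE = mgΔh = (23.0017)(14.5)(24.0) = 8004.57 J = 8.005 kJ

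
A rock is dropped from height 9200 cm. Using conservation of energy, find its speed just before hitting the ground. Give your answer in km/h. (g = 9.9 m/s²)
Convert to SI: h = 92.0 m
mgh = ½mv² ⇒ v = √(2gh) = √(2·9.9·92.0) = 42.6802 m/s = 153.6 km/h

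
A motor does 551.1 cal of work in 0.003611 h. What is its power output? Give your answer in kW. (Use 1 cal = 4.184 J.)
Convert to SI: W = 2305.8 J, t = 12.9996 s
P = W/t = 2305.8/12.9996 = 177.375 W = 0.1774 kW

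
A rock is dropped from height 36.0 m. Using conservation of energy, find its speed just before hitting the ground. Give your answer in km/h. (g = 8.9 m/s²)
mgh = ½mv² ⇒ v = √(2gh) = √(2·8.9·36.0) = 25.314 m/s = 91.13 km/h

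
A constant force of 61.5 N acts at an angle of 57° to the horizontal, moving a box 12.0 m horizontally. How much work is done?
W = F·d·cosθ = (61.5)(12.0)cos(57°) = 401.9 J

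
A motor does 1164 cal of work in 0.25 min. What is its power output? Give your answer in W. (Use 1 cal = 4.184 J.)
Convert to SI: W = 4870.18 J, t = 15.0 s
P = W/t = 4870.18/15.0 = 324.7 W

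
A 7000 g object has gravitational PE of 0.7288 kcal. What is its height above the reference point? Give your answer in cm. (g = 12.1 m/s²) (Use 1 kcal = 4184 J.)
Convert to SI: m = 7.0 kg, PE = 3049.3 J
h = PE/(mg) = 3049.3/(7.0·12.1) = 36.0012 m = 3600 cm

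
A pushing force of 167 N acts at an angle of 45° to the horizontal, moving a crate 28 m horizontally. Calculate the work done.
W = F·d·cosθ = (167)(28)cos(45°) = 3306 J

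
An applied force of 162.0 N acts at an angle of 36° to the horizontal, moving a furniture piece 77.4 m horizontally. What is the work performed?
W = F·d·cosθ = (162.0)(77.4)cos(36°) = 10140 J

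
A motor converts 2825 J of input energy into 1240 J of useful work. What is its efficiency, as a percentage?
η = W_out/W_in = 1240/2825 = 43.89%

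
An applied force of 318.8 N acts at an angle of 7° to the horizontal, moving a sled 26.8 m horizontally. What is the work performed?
W = F·d·cosθ = (318.8)(26.8)cos(7°) = 8480 J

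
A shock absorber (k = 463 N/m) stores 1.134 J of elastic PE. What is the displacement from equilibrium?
x = √(2·PE/k) = √(2·1.134/463) = 0.06999 m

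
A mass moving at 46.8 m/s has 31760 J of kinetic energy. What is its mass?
m = 2·KE/v² = 2·31760/(46.8)² = 29.0 kg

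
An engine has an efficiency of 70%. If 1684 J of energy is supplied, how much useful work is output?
W_out = η·W_in = 0.7·1684 = 1178.8 J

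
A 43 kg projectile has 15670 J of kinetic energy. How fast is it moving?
v = √(2·KE/m) = √(2·15670/43) = 27.0 m/s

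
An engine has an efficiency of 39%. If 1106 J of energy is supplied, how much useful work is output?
W_out = η·W_in = 0.39·1106 = 431.34 J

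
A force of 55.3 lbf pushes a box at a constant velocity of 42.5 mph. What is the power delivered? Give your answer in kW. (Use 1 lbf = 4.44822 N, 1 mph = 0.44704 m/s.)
Convert to SI: F = 245.987 N, v = 18.9992 m/s
P = Fv = (245.987)(18.9992) = 4673.55 W = 4.674 kW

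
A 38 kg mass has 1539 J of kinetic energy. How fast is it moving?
v = √(2·KE/m) = √(2·1539/38) = 9.0 m/s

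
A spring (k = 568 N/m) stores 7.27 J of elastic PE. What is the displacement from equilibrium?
x = √(2·PE/k) = √(2·7.27/568) = 0.16 m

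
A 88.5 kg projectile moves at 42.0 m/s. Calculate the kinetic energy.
KE = ½mv² = ½(88.5)(42.0)² = 78060 J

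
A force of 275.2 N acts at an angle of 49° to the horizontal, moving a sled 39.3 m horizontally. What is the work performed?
W = F·d·cosθ = (275.2)(39.3)cos(49°) = 7096 J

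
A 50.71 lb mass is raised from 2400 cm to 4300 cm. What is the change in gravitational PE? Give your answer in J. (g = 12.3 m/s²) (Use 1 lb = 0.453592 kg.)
Convert to SI: m = 23.0017 kg, Δh = 19.0 m
ΔPE = mgΔh = (23.0017)(12.3)(19.0) = 5375 J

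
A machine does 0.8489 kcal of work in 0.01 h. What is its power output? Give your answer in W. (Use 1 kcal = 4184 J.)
Convert to SI: W = 3551.8 J, t = 36.0 s
P = W/t = 3551.8/36.0 = 98.66 W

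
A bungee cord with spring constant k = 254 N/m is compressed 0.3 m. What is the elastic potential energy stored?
PE = ½kx² = ½(254)(0.3)² = 11.43 J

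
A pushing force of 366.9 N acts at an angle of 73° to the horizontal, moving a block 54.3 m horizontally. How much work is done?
W = F·d·cosθ = (366.9)(54.3)cos(73°) = 5825 J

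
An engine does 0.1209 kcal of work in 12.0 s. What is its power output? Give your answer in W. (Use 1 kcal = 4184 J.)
Convert to SI: W = 505.846 J, t = 12.0 s
P = W/t = 505.846/12.0 = 42.15 W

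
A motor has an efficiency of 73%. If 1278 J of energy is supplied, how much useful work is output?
W_out = η·W_in = 0.73·1278 = 932.94 J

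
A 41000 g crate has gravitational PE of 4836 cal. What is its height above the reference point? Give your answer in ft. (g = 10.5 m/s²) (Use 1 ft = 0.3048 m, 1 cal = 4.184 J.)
Convert to SI: m = 41.0 kg, PE = 20233.8 J
h = PE/(mg) = 20233.8/(41.0·10.5) = 47.0008 m = 154.2 ft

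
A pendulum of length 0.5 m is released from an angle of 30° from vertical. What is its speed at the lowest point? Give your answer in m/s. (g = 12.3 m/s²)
h = L(1 − cosθ) = 0.5(1 − cos30°) = 0.0669873 m
v = √(2gh) = √(2·12.3·0.0669873) = 1.284 m/s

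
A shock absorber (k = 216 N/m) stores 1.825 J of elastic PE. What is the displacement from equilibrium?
x = √(2·PE/k) = √(2·1.825/216) = 0.13 m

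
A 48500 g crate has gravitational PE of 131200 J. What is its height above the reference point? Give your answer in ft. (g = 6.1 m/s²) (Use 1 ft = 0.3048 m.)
Convert to SI: m = 48.5 kg, PE = 131200 J
h = PE/(mg) = 131200/(48.5·6.1) = 443.468 m = 1455 ft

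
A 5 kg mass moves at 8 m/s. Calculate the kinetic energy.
KE = ½mv² = ½(5)(8)² = 160.0 J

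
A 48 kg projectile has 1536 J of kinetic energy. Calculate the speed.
v = √(2·KE/m) = √(2·1536/48) = 8.0 m/s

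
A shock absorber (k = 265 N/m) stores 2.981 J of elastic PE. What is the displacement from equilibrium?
x = √(2·PE/k) = √(2·2.981/265) = 0.15 m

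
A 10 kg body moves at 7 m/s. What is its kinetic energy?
KE = ½mv² = ½(10)(7)² = 245.0 J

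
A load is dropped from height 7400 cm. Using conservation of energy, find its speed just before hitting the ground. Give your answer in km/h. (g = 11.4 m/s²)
Convert to SI: h = 74.0 m
mgh = ½mv² ⇒ v = √(2gh) = √(2·11.4·74.0) = 41.0755 m/s = 147.9 km/h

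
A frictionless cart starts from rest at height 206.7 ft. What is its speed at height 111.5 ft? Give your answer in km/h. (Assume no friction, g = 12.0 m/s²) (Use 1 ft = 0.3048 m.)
Convert to SI: h₁−h₂ = 29.017 m
mgh₁ = mgh₂ + ½mv² ⇒ v = √(2g(h₁−h₂)) = √(2·12.0·29.017) = 26.3895 m/s = 95.0 km/h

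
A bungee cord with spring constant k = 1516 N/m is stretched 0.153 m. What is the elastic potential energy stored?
PE = ½kx² = ½(1516)(0.153)² = 17.74 J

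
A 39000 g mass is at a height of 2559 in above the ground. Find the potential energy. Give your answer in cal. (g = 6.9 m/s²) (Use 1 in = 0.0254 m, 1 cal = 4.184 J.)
Convert to SI: m = 39.0 kg, h = 64.9986 m
PE = mgh = (39.0)(6.9)(64.9986) = 17491.1 J = 4180 cal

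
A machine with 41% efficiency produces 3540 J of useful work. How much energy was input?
W_in = W_out/η = 3540/0.41 = 8634 J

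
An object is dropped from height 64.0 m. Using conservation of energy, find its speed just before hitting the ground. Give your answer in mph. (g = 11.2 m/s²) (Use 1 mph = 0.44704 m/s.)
mgh = ½mv² ⇒ v = √(2gh) = √(2·11.2·64.0) = 37.8629 m/s = 84.7 mph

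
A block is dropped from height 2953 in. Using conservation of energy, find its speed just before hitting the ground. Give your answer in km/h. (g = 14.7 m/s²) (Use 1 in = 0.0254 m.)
Convert to SI: h = 75.0062 m
mgh = ½mv² ⇒ v = √(2gh) = √(2·14.7·75.0062) = 46.9594 m/s = 169.1 km/h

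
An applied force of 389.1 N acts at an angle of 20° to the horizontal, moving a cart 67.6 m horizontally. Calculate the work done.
W = F·d·cosθ = (389.1)(67.6)cos(20°) = 24720 J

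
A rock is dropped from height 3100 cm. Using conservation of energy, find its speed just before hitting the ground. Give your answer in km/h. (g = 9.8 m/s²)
Convert to SI: h = 31.0 m
mgh = ½mv² ⇒ v = √(2gh) = √(2·9.8·31.0) = 24.6495 m/s = 88.74 km/h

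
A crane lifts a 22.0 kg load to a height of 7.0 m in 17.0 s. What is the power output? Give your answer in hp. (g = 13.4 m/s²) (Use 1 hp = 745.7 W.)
P = mgh/t = (22.0)(13.4)(7.0)/17.0 = 121.388 W = 0.1628 hp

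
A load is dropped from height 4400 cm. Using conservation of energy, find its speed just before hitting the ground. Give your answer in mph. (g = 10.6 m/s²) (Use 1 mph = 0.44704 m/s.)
Convert to SI: h = 44.0 m
mgh = ½mv² ⇒ v = √(2gh) = √(2·10.6·44.0) = 30.5418 m/s = 68.32 mph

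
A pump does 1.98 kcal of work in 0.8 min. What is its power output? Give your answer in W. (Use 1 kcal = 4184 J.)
Convert to SI: W = 8284.32 J, t = 48.0 s
P = W/t = 8284.32/48.0 = 172.6 W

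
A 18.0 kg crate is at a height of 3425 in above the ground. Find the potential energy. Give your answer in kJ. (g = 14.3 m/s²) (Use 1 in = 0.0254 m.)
Convert to SI: m = 18.0 kg, h = 86.995 m
PE = mgh = (18.0)(14.3)(86.995) = 22392.5 J = 22.39 kJ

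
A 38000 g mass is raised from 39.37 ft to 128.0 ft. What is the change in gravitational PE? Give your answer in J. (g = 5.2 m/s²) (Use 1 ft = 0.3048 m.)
Convert to SI: m = 38.0 kg, Δh = 27.0144 m
ΔPE = mgΔh = (38.0)(5.2)(27.0144) = 5338 J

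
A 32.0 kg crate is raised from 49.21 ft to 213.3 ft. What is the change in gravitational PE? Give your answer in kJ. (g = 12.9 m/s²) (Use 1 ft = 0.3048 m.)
Convert to SI: m = 32.0 kg, Δh = 50.0146 m
ΔPE = mgΔh = (32.0)(12.9)(50.0146) = 20646.0 J = 20.65 kJ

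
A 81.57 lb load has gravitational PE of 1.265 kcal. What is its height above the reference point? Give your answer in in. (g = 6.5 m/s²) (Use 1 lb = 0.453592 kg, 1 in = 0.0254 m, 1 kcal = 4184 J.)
Convert to SI: m = 36.9995 kg, PE = 5292.76 J
h = PE/(mg) = 5292.76/(36.9995·6.5) = 22.0076 m = 866.4 in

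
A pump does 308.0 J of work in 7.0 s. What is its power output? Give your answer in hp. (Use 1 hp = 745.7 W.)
P = W/t = 308.0/7.0 = 44.0 W = 0.059 hp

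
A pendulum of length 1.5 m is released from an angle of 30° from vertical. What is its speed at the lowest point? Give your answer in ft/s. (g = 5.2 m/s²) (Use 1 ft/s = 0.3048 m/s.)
h = L(1 − cosθ) = 1.5(1 − cos30°) = 0.200962 m
v = √(2gh) = √(2·5.2·0.200962) = 1.44568 m/s = 4.743 ft/s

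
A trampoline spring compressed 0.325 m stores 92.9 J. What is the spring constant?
k = 2·PE/x² = 2·92.9/(0.325)² = 1759 N/m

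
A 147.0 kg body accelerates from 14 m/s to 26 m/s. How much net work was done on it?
W = ΔKE = ½m(v₂² − v₁²) = ½(147.0)(26² − 14²) = 35280.0 J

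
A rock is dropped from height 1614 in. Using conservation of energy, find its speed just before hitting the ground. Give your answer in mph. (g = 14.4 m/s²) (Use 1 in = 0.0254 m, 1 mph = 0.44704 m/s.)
Convert to SI: h = 40.9956 m
mgh = ½mv² ⇒ v = √(2gh) = √(2·14.4·40.9956) = 34.3609 m/s = 76.86 mph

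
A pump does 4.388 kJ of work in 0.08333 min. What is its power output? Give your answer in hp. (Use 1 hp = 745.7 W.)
Convert to SI: W = 4388.0 J, t = 4.9998 s
P = W/t = 4388.0/4.9998 = 877.635 W = 1.177 hp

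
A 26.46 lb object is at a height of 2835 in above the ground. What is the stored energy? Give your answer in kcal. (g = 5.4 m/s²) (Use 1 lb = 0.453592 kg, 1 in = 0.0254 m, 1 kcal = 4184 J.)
Convert to SI: m = 12.002 kg, h = 72.009 m
PE = mgh = (12.002)(5.4)(72.009) = 4666.98 J = 1.115 kcal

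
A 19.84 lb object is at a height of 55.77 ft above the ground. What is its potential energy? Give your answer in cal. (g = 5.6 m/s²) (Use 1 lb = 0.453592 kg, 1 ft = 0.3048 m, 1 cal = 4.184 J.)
Convert to SI: m = 8.99927 kg, h = 16.9987 m
PE = mgh = (8.99927)(5.6)(16.9987) = 856.664 J = 204.7 cal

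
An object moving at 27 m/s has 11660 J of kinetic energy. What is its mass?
m = 2·KE/v² = 2·11660/(27)² = 31.99 kg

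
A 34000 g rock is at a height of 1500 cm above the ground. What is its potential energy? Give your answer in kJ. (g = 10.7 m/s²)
Convert to SI: m = 34.0 kg, h = 15.0 m
PE = mgh = (34.0)(10.7)(15.0) = 5457.0 J = 5.457 kJ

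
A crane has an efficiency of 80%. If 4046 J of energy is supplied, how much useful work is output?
W_out = η·W_in = 0.8·4046 = 3236.8 J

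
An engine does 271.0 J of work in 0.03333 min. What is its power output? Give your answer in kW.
Convert to SI: W = 271.0 J, t = 1.9998 s
P = W/t = 271.0/1.9998 = 135.514 W = 0.1355 kW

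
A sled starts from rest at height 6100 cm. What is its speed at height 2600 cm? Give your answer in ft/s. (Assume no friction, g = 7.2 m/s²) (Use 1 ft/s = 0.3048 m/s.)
Convert to SI: h₁−h₂ = 35.0 m
mgh₁ = mgh₂ + ½mv² ⇒ v = √(2g(h₁−h₂)) = √(2·7.2·35.0) = 22.4499 m/s = 73.65 ft/s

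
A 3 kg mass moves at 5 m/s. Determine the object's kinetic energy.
KE = ½mv² = ½(3)(5)² = 37.5 J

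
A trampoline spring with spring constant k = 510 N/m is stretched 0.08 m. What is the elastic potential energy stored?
PE = ½kx² = ½(510)(0.08)² = 1.632 J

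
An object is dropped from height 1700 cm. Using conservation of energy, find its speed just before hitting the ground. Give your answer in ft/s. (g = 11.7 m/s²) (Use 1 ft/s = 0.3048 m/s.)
Convert to SI: h = 17.0 m
mgh = ½mv² ⇒ v = √(2gh) = √(2·11.7·17.0) = 19.9449 m/s = 65.44 ft/s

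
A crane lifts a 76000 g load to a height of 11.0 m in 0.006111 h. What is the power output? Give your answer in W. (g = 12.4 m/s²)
Convert to SI: m = 76.0 kg, h = 11.0 m, t = 21.9996 s
P = mgh/t = (76.0)(12.4)(11.0)/21.9996 = 471.2 W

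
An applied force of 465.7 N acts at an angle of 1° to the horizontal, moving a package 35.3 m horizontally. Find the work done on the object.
W = F·d·cosθ = (465.7)(35.3)cos(1°) = 16440 J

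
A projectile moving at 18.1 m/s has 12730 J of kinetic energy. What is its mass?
m = 2·KE/v² = 2·12730/(18.1)² = 77.71 kg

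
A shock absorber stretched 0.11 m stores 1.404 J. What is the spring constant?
k = 2·PE/x² = 2·1.404/(0.11)² = 232.1 N/m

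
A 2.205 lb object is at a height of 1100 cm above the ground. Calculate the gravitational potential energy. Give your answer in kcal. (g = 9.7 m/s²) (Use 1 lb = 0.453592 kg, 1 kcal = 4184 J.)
Convert to SI: m = 1.00017 kg, h = 11.0 m
PE = mgh = (1.00017)(9.7)(11.0) = 106.718 J = 0.02551 kcal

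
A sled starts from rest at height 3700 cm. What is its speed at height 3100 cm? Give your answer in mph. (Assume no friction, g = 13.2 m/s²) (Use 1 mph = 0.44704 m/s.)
Convert to SI: h₁−h₂ = 6.0 m
mgh₁ = mgh₂ + ½mv² ⇒ v = √(2g(h₁−h₂)) = √(2·13.2·6.0) = 12.5857 m/s = 28.15 mph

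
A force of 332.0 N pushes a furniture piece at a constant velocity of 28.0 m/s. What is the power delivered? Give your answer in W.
P = Fv = (332.0)(28.0) = 9296 W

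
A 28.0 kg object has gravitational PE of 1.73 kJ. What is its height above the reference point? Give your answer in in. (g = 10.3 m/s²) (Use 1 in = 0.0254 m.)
Convert to SI: m = 28.0 kg, PE = 1730.0 J
h = PE/(mg) = 1730.0/(28.0·10.3) = 5.99861 m = 236.2 in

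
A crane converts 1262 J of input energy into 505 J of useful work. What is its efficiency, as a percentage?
η = W_out/W_in = 505/1262 = 40.02%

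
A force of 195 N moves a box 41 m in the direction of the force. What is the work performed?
W = F·d = (195)(41) = 7995 J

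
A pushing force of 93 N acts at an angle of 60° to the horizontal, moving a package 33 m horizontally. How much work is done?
W = F·d·cosθ = (93)(33)cos(60°) = 1535 J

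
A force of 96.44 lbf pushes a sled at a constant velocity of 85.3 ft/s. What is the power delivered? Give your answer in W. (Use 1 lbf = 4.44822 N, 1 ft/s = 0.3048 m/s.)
Convert to SI: F = 428.986 N, v = 25.9994 m/s
P = Fv = (428.986)(25.9994) = 11150 W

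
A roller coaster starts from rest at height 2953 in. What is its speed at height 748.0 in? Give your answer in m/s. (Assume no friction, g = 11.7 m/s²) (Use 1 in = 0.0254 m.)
Convert to SI: h₁−h₂ = 56.007 m
mgh₁ = mgh₂ + ½mv² ⇒ v = √(2g(h₁−h₂)) = √(2·11.7·56.007) = 36.2 m/s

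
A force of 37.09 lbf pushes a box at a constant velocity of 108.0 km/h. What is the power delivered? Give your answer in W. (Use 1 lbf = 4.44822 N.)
Convert to SI: F = 164.984 N, v = 30.0 m/s
P = Fv = (164.984)(30.0) = 4950 W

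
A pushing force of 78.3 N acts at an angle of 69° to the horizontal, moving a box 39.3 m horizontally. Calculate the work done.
W = F·d·cosθ = (78.3)(39.3)cos(69°) = 1103 J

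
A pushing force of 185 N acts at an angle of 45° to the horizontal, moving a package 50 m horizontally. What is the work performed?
W = F·d·cosθ = (185)(50)cos(45°) = 6541 J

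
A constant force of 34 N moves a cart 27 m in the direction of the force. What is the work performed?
W = F·d = (34)(27) = 918.0 J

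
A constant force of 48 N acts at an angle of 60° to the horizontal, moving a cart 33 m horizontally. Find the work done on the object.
W = F·d·cosθ = (48)(33)cos(60°) = 792.0 J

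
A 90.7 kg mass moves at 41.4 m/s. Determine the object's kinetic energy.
KE = ½mv² = ½(90.7)(41.4)² = 77730 J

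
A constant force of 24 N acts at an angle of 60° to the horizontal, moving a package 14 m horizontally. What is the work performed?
W = F·d·cosθ = (24)(14)cos(60°) = 168.0 J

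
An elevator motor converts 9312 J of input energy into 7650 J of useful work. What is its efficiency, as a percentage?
η = W_out/W_in = 7650/9312 = 82.15%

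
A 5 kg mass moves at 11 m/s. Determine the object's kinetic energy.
KE = ½mv² = ½(5)(11)² = 302.5 J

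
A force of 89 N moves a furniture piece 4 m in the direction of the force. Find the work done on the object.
W = F·d = (89)(4) = 356.0 J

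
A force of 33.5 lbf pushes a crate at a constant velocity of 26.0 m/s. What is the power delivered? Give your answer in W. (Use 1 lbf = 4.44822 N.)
Convert to SI: F = 149.015 N, v = 26.0 m/s
P = Fv = (149.015)(26.0) = 3874 W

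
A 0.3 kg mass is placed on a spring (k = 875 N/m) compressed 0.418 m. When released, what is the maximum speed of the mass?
½kx² = ½mv² ⇒ v = x√(k/m) = (0.418)√(875/0.3) = 22.57 m/s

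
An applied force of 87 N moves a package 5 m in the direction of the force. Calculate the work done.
W = F·d = (87)(5) = 435.0 J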